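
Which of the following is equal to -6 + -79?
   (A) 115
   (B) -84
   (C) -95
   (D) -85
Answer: D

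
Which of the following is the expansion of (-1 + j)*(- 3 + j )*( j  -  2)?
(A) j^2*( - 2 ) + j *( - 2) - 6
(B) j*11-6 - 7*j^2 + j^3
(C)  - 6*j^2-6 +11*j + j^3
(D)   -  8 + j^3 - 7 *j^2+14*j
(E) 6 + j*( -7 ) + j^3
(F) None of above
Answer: C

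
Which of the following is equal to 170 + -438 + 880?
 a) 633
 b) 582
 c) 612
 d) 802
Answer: c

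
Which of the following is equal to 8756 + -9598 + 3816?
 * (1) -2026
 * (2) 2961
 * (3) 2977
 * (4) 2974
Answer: 4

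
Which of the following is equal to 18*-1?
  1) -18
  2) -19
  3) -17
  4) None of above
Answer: 1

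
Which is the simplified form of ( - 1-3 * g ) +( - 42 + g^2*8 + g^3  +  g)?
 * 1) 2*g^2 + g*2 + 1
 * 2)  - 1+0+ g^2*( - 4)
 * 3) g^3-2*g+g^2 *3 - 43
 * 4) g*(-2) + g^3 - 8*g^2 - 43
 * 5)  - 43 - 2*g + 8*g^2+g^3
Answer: 5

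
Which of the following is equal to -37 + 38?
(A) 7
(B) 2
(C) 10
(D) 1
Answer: D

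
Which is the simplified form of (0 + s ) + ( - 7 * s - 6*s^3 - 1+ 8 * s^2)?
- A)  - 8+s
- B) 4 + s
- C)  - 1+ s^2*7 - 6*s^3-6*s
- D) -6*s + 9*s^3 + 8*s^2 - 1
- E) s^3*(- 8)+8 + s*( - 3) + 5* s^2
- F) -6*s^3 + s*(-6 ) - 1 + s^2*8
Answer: F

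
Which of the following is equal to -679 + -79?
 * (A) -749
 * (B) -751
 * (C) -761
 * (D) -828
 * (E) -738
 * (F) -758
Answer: F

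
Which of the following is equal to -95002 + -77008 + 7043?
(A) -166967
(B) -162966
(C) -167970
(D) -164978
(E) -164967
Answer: E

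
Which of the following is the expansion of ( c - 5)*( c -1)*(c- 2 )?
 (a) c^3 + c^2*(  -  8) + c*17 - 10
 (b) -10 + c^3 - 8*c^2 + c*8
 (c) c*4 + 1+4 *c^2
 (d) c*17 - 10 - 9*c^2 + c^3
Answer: a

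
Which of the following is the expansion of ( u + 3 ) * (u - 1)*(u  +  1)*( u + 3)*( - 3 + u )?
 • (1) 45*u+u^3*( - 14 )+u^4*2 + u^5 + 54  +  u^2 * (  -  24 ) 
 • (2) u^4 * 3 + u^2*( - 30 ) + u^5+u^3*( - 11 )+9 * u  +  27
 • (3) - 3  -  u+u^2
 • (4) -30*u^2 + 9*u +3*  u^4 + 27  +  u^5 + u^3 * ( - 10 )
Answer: 4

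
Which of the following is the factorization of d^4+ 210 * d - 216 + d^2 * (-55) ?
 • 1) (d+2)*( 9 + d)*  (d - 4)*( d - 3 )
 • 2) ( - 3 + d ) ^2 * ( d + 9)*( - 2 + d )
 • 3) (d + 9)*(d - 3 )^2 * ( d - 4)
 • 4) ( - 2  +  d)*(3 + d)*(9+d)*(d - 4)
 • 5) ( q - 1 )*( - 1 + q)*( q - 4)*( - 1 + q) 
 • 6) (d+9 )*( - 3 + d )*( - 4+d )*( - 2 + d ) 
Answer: 6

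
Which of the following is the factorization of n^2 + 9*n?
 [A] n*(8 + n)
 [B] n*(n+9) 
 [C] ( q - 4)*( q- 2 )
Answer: B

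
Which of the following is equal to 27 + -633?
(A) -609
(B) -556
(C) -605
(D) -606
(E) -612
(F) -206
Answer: D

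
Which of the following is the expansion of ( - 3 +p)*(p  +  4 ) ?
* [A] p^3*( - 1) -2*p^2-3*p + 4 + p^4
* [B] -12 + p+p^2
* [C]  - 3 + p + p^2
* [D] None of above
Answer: B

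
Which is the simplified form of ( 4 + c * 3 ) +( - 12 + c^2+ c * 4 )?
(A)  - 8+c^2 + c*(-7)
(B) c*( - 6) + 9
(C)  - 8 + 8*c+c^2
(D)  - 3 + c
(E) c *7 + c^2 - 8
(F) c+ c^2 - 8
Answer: E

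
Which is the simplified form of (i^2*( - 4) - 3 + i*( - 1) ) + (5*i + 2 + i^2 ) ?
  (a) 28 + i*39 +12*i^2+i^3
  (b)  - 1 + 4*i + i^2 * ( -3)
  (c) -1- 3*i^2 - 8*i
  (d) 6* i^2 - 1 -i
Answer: b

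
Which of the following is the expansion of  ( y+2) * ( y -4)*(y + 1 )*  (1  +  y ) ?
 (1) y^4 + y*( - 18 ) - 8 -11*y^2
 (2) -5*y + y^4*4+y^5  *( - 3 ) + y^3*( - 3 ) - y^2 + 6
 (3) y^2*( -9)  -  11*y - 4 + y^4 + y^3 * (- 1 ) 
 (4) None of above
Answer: 1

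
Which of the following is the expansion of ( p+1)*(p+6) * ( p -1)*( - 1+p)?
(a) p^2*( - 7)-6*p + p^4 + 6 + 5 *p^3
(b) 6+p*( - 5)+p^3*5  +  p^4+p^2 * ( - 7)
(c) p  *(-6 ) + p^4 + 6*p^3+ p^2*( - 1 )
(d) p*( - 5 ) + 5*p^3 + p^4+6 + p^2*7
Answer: b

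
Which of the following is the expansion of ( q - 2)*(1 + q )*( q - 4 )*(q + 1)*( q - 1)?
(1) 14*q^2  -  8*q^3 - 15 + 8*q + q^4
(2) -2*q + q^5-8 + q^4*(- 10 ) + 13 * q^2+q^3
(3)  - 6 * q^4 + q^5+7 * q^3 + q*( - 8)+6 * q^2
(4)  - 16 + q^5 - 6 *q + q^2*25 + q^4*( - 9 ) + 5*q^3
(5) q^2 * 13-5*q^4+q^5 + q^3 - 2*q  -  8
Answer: 5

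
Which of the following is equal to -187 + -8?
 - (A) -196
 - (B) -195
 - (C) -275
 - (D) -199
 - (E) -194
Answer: B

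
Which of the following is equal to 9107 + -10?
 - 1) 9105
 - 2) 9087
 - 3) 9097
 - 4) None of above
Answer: 3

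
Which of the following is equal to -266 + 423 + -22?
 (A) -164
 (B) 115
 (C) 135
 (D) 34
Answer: C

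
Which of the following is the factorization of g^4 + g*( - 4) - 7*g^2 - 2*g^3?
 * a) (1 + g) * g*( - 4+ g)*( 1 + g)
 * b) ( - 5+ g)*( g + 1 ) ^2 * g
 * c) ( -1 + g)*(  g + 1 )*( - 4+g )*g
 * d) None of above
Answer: a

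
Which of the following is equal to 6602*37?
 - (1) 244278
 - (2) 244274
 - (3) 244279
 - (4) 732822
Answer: 2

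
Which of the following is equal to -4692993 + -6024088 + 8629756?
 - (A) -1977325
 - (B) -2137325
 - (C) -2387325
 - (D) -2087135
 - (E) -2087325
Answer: E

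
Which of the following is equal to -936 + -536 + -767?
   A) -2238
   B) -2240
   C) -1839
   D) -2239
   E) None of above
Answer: D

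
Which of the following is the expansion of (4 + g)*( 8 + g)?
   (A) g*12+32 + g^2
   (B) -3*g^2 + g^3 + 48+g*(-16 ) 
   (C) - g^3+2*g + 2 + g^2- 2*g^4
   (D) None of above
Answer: A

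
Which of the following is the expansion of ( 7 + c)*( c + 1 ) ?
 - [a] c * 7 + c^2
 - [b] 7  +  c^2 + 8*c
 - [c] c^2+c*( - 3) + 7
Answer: b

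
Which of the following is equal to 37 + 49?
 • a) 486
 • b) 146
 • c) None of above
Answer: c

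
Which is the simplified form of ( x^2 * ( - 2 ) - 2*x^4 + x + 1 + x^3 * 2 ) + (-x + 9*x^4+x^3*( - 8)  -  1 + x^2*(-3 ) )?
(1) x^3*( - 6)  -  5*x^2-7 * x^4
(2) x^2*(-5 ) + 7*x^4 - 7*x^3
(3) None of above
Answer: 3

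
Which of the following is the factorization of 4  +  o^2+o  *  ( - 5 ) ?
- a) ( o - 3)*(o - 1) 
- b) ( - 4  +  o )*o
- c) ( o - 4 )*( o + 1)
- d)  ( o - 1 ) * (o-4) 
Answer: d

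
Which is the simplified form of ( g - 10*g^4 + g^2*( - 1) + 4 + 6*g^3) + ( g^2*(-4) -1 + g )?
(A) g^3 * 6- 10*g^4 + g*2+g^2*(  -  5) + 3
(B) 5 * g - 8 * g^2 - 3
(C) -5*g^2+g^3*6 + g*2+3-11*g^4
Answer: A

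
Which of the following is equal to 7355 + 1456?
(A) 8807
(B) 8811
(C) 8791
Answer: B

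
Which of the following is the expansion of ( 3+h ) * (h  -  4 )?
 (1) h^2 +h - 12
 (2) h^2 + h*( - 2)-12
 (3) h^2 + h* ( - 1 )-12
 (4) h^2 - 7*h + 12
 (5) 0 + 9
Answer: 3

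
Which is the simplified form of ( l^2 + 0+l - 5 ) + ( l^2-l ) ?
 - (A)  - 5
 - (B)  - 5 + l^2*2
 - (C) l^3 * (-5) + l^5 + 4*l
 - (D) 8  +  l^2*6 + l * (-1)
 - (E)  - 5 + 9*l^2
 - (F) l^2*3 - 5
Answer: B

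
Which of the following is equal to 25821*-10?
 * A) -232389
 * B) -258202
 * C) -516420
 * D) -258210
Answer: D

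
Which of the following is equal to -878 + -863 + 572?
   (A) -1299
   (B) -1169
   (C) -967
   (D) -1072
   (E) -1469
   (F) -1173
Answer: B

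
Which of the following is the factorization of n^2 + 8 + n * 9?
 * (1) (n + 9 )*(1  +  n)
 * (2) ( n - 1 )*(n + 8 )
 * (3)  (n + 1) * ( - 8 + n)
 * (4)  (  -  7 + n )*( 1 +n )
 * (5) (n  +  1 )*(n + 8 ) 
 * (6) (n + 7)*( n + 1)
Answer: 5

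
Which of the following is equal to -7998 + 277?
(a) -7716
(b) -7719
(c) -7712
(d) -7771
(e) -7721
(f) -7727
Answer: e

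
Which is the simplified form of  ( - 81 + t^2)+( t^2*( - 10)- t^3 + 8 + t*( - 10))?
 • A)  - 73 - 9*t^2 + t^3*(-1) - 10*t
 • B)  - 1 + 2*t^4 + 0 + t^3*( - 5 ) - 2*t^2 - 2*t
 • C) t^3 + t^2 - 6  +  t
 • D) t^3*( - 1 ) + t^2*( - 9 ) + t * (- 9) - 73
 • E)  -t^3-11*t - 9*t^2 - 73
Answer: A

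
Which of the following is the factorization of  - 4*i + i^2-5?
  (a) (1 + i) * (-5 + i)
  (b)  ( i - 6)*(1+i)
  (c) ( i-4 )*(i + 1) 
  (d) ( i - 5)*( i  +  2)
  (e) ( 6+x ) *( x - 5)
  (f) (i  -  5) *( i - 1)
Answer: a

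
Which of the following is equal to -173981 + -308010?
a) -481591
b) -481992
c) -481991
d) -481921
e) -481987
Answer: c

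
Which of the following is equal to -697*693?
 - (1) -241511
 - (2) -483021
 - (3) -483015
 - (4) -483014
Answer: 2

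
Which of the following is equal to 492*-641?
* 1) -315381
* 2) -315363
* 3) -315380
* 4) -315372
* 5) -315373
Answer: 4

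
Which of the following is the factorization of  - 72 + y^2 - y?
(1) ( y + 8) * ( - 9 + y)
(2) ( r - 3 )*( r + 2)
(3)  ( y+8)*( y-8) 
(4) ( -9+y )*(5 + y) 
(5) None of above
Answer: 1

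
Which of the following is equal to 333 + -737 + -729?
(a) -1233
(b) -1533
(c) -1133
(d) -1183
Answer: c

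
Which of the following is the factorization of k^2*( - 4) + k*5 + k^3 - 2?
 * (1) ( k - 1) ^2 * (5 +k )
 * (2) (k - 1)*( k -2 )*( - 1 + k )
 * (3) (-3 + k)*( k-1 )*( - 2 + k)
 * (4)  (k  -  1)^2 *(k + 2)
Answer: 2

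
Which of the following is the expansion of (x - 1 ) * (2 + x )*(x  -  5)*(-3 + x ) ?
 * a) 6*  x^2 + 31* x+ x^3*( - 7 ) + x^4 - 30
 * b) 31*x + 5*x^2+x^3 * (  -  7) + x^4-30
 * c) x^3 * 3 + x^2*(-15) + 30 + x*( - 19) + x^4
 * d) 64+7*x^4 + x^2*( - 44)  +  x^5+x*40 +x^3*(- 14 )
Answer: b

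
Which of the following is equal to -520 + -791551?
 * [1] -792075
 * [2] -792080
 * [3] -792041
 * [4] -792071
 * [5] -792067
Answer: 4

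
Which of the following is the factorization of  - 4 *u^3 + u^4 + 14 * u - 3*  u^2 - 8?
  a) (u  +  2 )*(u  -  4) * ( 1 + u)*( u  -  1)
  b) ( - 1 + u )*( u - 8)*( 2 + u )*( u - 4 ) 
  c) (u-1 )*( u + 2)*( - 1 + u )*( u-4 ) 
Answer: c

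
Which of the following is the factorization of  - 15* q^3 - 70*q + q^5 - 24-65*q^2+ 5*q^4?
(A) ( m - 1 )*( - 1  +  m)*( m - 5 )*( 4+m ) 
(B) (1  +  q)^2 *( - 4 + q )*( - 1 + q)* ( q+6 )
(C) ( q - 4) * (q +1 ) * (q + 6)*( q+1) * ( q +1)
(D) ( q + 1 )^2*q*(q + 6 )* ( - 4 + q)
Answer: C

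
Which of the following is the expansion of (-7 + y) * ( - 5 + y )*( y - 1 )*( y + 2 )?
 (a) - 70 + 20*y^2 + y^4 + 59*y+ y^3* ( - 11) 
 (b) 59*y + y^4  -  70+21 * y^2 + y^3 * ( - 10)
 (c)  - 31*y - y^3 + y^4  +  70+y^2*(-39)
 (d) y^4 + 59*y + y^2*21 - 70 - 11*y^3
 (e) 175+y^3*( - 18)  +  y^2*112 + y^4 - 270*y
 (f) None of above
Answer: d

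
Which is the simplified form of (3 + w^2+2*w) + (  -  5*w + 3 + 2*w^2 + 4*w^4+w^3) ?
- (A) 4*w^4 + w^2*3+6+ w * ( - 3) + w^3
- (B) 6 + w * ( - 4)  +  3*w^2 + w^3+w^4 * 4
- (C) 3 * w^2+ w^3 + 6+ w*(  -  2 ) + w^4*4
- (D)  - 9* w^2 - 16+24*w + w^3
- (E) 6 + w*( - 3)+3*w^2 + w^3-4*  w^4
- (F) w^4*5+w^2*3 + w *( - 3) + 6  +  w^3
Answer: A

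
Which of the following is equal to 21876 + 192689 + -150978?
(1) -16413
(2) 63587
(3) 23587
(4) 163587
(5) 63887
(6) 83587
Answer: 2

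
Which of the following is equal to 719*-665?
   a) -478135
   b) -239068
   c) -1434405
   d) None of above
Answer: a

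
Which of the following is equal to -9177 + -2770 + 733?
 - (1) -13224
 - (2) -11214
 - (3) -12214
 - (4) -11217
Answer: 2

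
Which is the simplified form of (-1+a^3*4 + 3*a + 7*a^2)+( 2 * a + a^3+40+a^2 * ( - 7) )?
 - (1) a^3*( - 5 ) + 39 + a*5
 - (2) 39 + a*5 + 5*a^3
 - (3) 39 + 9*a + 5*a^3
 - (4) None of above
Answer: 2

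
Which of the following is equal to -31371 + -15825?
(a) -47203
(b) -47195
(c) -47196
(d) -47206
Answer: c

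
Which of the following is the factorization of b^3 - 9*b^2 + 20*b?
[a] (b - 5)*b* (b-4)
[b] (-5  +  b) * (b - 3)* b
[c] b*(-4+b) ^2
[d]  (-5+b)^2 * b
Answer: a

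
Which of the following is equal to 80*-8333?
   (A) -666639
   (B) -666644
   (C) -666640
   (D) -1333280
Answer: C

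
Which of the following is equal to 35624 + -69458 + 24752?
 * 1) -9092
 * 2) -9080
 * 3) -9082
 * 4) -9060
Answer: 3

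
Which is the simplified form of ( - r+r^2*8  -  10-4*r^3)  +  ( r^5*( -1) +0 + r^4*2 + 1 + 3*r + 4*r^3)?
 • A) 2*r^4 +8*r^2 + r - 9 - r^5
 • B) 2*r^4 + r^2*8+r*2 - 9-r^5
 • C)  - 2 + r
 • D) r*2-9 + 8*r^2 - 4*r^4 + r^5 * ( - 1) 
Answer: B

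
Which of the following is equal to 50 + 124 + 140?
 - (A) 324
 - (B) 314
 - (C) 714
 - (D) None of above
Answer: B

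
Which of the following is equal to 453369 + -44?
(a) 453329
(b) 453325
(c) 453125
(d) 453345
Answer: b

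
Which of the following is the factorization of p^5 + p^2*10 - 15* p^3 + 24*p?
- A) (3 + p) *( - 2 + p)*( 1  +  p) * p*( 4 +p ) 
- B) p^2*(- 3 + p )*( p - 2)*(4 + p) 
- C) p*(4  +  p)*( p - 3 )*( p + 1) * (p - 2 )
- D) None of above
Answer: C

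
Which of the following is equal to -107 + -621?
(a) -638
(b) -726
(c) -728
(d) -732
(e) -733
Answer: c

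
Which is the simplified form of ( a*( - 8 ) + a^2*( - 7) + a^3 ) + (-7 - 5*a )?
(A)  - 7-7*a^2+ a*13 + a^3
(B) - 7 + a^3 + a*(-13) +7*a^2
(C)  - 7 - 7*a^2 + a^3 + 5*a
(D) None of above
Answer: D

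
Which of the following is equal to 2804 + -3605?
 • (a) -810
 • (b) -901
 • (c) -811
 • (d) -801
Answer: d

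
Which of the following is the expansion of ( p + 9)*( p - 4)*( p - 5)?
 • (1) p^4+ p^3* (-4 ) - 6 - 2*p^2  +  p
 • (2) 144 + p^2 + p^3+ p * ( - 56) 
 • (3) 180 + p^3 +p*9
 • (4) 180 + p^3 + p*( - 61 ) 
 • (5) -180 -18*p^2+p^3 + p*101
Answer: 4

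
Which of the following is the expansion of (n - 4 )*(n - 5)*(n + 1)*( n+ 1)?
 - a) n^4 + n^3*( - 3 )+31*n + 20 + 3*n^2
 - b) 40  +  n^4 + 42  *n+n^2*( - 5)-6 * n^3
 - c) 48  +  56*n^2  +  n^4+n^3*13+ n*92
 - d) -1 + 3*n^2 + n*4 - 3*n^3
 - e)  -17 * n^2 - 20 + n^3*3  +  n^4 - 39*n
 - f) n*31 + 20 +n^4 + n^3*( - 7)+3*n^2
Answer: f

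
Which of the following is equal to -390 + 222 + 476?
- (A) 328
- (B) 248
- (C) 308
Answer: C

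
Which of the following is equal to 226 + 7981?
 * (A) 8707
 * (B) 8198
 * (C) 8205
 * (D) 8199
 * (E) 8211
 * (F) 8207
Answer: F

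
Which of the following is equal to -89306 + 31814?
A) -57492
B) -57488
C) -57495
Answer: A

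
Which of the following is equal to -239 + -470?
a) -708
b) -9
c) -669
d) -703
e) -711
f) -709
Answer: f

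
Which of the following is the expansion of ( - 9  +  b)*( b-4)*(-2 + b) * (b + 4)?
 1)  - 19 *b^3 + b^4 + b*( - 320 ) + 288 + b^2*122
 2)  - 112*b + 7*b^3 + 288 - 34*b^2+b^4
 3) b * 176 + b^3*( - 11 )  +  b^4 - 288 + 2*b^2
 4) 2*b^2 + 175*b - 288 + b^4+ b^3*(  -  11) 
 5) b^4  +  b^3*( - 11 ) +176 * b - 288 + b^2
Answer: 3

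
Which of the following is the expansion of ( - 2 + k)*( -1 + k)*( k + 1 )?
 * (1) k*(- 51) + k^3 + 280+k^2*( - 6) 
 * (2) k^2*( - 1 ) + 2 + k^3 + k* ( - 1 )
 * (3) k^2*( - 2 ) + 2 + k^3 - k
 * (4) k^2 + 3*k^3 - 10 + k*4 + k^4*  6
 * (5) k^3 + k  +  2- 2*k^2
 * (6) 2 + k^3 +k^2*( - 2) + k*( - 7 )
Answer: 3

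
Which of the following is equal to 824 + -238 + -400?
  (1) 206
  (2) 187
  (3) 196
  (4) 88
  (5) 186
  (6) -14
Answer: 5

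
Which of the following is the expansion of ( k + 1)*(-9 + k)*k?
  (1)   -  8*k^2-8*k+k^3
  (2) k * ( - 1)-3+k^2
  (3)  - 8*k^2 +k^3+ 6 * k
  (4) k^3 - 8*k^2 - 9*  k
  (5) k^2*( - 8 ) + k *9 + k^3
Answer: 4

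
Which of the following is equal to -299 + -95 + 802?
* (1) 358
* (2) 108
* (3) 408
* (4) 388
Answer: 3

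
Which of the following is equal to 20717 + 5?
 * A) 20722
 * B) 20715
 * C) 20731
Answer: A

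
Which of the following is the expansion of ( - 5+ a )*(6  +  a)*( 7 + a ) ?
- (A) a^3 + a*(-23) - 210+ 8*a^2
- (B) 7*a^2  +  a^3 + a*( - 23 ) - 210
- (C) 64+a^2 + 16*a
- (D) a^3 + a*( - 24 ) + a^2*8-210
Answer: A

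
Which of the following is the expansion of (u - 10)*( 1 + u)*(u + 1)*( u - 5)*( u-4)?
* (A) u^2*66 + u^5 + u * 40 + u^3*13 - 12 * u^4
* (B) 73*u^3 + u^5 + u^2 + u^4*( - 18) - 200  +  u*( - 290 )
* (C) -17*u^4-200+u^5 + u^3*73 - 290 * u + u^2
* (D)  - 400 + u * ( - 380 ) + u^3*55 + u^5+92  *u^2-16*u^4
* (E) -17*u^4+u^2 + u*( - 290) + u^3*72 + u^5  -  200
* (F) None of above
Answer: C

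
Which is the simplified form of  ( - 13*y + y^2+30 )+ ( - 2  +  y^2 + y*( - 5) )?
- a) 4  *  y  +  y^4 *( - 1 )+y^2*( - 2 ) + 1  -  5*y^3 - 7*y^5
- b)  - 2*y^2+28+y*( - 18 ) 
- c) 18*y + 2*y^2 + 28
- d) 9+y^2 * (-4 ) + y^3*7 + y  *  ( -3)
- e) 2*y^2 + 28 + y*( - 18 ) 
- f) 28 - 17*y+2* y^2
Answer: e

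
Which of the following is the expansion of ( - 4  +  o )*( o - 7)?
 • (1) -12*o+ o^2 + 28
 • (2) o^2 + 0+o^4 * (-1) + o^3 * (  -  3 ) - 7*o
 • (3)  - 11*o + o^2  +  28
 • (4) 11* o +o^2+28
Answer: 3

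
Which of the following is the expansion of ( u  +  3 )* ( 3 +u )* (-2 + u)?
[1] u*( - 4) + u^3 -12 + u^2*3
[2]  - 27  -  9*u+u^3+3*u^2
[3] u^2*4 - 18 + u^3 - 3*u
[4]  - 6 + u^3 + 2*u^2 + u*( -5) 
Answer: 3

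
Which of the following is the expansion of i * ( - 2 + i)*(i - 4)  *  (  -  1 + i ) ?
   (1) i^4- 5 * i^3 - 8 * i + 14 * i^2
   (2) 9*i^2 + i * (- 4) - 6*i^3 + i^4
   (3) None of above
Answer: 3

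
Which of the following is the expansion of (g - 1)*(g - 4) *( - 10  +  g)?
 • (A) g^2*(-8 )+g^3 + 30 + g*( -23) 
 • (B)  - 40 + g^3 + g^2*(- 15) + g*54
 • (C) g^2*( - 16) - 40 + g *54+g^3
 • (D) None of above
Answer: B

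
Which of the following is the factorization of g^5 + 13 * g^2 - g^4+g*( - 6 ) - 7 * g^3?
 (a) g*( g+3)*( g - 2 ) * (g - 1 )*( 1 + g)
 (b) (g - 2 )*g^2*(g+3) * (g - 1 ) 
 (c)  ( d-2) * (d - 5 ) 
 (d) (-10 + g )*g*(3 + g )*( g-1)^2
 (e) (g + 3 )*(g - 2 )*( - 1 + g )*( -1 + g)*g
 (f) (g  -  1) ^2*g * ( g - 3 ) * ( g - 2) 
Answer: e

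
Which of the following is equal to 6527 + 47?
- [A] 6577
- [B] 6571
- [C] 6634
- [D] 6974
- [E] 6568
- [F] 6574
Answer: F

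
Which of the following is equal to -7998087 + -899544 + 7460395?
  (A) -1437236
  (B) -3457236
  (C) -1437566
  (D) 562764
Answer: A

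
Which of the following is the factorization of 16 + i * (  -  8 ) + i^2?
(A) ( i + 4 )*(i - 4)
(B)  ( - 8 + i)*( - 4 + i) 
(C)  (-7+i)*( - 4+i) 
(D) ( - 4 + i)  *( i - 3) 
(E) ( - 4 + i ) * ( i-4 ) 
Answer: E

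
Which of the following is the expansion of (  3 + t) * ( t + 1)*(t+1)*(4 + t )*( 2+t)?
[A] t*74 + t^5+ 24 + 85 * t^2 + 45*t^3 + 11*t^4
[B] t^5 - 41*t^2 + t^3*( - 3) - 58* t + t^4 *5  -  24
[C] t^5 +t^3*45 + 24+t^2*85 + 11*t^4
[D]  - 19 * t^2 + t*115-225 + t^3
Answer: A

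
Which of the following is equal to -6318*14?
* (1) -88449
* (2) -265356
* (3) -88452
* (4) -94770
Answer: 3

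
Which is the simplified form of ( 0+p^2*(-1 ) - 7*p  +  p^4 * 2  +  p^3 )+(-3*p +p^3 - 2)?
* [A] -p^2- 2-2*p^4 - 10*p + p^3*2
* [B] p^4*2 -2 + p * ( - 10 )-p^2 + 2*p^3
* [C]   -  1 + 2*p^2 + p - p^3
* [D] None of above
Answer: B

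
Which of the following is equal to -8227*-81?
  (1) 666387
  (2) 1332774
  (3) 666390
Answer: 1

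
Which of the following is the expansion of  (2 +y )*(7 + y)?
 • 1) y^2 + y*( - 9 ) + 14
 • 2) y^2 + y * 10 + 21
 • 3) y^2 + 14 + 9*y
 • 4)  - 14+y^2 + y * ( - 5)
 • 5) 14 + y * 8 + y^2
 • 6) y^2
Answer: 3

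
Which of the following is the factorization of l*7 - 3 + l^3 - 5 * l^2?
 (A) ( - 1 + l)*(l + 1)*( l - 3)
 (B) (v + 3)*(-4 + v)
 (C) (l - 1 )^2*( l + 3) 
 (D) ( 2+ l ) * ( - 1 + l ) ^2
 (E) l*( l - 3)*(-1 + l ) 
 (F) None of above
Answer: F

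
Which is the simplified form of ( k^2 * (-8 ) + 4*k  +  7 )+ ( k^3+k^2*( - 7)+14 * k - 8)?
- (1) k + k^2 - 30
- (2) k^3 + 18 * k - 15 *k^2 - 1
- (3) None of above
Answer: 2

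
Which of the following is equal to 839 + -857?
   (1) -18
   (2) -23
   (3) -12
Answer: 1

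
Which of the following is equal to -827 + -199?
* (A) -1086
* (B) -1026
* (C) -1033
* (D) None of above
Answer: B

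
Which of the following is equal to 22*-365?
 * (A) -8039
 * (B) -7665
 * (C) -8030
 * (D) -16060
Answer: C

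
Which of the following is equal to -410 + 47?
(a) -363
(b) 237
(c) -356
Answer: a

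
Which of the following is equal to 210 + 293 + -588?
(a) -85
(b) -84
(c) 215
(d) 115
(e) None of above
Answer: a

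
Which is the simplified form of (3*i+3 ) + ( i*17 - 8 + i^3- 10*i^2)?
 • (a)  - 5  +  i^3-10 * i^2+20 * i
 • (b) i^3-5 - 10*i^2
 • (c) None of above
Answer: a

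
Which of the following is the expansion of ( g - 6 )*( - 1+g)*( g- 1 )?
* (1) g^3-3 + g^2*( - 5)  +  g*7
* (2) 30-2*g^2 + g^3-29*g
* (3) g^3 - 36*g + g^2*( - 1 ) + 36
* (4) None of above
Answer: 4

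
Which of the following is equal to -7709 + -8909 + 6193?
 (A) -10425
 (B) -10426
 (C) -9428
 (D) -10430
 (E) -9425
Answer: A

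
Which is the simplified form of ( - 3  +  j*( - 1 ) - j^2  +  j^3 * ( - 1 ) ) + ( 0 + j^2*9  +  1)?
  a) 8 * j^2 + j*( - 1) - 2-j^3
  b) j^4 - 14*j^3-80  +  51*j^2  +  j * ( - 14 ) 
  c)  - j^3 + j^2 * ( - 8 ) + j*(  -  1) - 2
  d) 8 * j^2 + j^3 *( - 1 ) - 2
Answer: a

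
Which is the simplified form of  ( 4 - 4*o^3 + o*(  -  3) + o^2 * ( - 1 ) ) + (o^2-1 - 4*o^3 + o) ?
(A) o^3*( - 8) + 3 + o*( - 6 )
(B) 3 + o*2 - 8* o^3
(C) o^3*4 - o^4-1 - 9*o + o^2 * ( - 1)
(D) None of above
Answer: D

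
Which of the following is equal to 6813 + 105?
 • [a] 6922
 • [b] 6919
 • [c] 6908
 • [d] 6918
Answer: d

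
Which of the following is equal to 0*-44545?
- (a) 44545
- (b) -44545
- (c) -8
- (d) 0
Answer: d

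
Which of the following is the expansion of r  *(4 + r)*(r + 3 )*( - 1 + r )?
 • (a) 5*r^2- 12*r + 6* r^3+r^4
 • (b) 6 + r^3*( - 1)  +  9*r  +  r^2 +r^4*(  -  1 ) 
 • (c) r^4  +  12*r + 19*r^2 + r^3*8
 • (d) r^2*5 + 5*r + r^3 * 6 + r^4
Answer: a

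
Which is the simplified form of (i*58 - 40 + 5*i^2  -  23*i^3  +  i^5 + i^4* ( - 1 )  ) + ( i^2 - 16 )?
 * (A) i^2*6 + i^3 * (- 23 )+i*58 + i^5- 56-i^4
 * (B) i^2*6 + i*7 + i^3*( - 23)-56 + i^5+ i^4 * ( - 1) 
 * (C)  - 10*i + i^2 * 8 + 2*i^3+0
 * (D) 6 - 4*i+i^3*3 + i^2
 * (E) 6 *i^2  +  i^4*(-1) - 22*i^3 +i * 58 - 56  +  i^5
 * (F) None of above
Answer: A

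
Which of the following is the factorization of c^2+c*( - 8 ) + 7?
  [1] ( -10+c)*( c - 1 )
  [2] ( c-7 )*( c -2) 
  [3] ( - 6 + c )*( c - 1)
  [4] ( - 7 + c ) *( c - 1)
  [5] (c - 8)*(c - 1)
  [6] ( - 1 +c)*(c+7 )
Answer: 4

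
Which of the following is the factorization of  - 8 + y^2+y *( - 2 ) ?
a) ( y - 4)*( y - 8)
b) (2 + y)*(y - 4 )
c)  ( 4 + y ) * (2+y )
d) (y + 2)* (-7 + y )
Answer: b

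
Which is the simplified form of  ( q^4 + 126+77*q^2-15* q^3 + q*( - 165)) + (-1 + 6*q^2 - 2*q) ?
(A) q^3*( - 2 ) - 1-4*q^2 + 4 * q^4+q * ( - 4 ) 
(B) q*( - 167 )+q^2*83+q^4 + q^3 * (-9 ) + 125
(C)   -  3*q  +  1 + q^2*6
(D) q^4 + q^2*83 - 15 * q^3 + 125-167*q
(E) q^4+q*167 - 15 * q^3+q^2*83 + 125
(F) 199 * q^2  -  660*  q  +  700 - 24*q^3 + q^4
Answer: D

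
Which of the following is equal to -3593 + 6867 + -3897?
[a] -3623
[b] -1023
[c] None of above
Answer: c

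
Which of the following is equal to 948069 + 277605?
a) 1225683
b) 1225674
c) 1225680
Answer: b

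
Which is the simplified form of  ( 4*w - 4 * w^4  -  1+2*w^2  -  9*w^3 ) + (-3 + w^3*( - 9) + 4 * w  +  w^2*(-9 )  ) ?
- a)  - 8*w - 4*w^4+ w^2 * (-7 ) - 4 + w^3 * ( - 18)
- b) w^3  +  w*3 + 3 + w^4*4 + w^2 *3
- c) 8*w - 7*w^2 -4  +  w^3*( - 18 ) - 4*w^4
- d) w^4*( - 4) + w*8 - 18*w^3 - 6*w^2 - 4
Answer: c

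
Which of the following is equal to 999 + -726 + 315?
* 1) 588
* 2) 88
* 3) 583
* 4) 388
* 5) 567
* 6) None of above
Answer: 1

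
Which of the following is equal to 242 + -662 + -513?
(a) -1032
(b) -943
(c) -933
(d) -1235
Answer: c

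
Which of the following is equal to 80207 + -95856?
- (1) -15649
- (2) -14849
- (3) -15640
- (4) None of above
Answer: 1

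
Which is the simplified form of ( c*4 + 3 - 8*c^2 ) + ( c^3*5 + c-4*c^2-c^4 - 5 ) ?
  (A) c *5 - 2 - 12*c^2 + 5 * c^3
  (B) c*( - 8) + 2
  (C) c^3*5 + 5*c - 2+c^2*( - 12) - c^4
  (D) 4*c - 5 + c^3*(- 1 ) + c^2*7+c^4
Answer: C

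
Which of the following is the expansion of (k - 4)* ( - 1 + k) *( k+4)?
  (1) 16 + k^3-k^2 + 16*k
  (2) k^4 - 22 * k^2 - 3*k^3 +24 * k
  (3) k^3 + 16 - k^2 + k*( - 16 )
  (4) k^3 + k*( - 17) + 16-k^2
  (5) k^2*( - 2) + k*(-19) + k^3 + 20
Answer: 3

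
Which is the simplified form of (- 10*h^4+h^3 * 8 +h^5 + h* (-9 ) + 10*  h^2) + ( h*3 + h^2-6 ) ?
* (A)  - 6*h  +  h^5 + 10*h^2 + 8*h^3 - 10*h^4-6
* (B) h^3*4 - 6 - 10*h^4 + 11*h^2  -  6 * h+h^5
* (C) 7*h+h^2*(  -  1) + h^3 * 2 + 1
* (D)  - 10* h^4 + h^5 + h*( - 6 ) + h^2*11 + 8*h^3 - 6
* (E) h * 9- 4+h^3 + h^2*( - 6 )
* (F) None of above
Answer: D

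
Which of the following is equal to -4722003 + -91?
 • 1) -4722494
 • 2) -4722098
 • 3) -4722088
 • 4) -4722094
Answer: 4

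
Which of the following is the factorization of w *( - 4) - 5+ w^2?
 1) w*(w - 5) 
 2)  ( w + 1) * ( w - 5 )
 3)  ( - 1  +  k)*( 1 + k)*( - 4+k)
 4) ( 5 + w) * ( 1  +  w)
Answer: 2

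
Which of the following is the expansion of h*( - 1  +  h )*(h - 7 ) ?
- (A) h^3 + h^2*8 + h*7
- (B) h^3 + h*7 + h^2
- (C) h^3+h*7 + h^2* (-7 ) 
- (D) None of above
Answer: D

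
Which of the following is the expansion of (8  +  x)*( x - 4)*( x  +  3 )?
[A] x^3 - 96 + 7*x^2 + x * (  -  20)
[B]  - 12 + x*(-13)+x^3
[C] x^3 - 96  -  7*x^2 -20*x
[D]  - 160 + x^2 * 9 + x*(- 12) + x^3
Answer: A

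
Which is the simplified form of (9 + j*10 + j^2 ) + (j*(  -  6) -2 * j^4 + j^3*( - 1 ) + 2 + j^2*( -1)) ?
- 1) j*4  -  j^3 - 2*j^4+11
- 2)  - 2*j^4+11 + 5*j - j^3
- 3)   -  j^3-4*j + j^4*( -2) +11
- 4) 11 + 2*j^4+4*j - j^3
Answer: 1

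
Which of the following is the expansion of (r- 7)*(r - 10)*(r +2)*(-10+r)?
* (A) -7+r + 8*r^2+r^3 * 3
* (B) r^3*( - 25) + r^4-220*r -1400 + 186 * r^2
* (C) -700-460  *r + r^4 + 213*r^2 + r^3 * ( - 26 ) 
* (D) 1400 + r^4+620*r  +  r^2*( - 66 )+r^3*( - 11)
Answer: B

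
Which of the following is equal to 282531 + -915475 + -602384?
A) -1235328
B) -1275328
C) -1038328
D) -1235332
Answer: A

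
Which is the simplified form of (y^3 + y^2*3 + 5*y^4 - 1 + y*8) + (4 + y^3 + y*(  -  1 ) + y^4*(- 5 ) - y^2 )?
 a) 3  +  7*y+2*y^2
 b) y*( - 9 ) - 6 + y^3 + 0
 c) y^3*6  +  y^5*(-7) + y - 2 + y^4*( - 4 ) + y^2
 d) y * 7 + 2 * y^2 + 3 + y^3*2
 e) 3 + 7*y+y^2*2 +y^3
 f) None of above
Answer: d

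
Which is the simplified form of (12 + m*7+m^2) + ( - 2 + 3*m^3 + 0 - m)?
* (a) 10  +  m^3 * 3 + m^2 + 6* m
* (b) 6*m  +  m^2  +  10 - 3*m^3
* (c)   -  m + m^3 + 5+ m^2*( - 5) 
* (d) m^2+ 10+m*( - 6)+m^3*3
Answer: a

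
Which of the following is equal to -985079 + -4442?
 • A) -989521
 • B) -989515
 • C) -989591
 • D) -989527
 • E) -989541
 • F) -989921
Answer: A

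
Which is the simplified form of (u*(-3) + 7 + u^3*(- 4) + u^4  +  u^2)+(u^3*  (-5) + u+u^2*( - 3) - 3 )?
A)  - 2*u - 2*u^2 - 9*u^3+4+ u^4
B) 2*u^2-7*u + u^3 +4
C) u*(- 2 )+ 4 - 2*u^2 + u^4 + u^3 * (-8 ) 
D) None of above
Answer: A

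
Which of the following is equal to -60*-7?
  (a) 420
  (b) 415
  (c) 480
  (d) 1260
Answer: a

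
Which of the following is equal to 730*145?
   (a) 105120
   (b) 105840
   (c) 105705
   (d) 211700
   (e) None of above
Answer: e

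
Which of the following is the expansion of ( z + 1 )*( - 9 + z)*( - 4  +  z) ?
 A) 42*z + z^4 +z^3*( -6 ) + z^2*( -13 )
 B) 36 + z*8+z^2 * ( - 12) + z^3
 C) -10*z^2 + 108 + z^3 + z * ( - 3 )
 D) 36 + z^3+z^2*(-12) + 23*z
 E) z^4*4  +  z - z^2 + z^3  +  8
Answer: D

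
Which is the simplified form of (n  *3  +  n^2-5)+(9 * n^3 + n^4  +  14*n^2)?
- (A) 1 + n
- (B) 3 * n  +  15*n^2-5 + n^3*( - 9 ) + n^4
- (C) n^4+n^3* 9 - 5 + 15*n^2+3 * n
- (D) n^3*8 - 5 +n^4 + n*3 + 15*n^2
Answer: C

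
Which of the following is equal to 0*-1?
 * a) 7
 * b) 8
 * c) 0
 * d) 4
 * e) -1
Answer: c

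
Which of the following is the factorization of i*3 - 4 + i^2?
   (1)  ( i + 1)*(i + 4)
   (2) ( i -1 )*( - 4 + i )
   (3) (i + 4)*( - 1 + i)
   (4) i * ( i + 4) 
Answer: 3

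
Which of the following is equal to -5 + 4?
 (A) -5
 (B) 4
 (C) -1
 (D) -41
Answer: C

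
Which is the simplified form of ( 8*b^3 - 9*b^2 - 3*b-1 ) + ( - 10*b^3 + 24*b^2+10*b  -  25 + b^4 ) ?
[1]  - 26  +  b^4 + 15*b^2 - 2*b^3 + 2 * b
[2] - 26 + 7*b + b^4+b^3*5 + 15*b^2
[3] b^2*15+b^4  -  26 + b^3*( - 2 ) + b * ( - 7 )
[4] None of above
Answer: 4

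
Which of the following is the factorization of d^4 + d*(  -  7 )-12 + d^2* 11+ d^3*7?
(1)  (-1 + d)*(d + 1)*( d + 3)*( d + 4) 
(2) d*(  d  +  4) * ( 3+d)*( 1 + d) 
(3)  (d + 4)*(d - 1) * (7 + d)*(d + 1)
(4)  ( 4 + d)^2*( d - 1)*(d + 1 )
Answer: 1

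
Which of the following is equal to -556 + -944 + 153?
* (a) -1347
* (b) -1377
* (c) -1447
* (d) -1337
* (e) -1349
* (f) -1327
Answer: a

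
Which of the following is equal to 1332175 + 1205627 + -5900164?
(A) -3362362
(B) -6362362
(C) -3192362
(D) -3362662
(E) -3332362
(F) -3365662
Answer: A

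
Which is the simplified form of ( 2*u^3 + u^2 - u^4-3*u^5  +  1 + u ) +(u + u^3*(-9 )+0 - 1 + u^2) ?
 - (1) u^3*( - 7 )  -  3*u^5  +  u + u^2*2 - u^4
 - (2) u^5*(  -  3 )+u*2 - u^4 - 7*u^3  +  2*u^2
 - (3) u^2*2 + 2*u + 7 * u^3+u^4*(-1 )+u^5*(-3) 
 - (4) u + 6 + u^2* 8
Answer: 2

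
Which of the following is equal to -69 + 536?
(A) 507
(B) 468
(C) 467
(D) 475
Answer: C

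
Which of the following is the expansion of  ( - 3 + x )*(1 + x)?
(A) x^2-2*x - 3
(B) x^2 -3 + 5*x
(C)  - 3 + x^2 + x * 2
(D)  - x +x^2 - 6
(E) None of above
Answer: A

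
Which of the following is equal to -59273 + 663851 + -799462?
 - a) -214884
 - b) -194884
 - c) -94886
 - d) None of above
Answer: b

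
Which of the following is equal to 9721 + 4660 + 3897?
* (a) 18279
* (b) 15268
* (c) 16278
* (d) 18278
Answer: d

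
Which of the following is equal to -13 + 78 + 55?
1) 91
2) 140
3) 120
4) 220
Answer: 3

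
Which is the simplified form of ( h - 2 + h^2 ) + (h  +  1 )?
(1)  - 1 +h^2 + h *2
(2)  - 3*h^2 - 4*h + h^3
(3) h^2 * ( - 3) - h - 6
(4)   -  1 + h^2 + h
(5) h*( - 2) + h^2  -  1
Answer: 1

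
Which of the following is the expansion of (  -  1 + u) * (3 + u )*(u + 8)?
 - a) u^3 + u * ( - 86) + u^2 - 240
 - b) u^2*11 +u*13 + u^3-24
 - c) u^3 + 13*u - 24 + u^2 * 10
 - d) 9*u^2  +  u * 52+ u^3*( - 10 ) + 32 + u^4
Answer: c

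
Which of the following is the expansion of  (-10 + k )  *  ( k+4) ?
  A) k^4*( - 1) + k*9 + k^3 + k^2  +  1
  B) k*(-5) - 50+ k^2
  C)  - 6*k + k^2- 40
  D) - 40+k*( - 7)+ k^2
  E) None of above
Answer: C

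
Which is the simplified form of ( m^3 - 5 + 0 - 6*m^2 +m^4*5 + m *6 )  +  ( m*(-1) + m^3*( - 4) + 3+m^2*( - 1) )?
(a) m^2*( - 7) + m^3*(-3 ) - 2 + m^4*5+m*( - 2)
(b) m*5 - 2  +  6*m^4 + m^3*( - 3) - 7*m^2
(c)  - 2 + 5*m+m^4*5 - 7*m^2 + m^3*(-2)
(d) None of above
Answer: d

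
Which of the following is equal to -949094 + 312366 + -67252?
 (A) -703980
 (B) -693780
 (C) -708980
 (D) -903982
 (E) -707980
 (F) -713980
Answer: A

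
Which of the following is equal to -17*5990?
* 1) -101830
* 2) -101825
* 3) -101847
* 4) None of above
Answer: 1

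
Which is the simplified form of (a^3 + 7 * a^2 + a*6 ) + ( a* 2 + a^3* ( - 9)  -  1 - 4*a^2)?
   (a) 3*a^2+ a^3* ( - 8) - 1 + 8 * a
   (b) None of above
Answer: a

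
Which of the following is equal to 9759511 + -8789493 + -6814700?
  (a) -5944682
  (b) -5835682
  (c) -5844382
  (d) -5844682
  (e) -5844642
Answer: d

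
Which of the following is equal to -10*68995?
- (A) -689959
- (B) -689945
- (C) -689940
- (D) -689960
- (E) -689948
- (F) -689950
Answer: F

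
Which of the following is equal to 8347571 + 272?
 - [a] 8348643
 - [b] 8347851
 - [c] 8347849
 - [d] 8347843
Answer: d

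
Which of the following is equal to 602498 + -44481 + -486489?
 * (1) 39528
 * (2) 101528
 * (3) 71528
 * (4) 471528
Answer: 3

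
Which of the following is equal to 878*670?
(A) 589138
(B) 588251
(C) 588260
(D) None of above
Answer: C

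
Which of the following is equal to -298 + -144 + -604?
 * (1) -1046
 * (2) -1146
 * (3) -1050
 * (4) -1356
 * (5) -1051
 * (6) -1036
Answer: 1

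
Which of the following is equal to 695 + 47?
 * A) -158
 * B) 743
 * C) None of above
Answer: C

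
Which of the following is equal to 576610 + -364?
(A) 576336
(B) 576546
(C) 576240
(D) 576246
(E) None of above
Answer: D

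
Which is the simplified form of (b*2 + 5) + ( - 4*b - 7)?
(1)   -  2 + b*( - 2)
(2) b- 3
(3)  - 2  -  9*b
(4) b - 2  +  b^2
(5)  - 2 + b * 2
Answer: 1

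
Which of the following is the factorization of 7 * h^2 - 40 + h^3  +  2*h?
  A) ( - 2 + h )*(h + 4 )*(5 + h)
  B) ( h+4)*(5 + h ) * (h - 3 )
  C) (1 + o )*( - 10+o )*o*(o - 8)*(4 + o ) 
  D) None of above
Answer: A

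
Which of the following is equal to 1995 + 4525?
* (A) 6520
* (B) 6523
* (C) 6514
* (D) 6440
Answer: A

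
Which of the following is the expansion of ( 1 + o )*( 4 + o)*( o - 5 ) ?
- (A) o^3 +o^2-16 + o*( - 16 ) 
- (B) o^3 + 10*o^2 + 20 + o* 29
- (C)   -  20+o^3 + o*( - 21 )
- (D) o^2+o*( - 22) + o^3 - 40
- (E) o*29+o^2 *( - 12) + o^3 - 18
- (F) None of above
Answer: C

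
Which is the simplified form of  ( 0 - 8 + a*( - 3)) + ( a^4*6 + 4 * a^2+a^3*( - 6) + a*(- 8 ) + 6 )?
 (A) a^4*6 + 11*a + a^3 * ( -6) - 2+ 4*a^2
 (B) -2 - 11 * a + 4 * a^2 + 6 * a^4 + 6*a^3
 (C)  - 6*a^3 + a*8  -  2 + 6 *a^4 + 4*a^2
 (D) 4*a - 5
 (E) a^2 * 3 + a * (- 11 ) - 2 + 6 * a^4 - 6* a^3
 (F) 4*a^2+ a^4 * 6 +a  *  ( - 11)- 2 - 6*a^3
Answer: F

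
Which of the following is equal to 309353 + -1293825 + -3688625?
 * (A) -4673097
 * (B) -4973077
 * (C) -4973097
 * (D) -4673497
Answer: A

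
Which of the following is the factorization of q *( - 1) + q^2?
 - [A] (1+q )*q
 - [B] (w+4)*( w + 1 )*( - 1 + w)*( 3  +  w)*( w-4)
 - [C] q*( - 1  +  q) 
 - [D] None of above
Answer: C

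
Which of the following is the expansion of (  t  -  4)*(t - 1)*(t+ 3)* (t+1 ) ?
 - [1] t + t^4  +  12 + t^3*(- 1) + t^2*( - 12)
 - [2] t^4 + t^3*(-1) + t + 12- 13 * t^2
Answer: 2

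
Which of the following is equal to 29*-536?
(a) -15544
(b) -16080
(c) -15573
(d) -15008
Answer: a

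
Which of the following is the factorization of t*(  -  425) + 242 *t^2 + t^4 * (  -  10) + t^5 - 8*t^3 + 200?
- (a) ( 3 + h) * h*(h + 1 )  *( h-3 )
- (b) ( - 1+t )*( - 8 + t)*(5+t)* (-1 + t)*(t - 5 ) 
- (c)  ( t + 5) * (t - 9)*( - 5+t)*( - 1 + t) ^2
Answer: b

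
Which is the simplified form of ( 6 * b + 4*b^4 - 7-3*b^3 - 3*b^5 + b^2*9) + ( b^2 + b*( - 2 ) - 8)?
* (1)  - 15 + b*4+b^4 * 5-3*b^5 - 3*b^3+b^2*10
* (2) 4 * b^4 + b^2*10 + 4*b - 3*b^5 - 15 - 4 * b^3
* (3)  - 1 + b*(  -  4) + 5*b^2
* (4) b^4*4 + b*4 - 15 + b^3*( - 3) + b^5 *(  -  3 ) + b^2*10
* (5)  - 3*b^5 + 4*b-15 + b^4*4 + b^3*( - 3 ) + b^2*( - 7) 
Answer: 4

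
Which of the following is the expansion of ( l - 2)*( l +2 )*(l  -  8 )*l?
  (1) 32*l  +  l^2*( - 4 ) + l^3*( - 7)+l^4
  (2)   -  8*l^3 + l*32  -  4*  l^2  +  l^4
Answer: 2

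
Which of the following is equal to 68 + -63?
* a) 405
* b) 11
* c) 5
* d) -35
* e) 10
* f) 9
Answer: c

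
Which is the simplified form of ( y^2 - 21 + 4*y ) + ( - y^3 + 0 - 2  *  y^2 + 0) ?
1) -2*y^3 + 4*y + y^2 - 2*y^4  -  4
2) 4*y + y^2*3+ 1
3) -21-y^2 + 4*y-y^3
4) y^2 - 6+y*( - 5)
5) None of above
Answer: 3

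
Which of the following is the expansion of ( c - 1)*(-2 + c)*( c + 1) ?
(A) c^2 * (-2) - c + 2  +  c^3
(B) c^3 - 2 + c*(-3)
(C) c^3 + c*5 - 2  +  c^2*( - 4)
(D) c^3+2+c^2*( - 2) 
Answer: A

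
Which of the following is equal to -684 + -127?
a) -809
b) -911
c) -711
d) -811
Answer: d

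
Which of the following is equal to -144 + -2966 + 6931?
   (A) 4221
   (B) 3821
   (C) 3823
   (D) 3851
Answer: B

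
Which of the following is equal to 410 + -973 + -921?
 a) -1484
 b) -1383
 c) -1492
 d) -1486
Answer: a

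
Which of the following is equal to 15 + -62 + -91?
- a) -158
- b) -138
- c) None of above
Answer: b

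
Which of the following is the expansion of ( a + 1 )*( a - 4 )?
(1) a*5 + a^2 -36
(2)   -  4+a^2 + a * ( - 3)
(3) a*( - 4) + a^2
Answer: 2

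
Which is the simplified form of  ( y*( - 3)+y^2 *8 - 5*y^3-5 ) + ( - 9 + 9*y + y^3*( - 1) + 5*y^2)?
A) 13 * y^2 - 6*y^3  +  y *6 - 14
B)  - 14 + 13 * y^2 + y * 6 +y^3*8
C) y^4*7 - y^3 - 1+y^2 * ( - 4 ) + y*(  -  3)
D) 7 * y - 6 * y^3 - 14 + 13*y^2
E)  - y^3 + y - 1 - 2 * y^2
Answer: A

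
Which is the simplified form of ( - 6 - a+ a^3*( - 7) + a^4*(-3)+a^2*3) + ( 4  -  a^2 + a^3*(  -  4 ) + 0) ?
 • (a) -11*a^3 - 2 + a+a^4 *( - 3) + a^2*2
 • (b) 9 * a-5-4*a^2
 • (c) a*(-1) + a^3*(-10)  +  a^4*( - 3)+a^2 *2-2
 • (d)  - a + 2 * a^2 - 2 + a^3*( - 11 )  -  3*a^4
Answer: d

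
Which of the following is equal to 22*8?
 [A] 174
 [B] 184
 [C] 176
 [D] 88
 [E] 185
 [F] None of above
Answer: C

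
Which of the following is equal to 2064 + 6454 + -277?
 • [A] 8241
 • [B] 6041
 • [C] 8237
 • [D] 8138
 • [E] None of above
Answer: A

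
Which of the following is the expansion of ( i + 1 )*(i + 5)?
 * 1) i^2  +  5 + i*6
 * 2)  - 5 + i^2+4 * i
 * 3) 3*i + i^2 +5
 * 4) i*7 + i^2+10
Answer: 1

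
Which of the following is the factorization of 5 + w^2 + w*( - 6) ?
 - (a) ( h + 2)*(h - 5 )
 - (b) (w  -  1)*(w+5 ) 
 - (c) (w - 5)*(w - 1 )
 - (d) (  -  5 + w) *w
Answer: c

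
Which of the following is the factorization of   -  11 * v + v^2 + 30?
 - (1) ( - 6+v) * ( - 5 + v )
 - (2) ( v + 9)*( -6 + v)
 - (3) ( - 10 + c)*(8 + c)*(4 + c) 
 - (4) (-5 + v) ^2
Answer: 1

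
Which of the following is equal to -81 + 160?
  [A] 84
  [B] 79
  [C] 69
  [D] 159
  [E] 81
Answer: B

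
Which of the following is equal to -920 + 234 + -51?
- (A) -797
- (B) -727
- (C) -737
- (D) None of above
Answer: C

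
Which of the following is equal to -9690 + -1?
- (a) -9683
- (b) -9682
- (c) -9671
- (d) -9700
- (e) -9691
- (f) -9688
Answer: e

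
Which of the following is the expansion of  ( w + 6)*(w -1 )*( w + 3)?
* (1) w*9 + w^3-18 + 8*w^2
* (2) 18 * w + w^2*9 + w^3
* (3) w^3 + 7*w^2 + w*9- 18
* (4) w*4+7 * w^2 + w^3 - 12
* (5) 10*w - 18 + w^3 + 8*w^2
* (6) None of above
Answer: 1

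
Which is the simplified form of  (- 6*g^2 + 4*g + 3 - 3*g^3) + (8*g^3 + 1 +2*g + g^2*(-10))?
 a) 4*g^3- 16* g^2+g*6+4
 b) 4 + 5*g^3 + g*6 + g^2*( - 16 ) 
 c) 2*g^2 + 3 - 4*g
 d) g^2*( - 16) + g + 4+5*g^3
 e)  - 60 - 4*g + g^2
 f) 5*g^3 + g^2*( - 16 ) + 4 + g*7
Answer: b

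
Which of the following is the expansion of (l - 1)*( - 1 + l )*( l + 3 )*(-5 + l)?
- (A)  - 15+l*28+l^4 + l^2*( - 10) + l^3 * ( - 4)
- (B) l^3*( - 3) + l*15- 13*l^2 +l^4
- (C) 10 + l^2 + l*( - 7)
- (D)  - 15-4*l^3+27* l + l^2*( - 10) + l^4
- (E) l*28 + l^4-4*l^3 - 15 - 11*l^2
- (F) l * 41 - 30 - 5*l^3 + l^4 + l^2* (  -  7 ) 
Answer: A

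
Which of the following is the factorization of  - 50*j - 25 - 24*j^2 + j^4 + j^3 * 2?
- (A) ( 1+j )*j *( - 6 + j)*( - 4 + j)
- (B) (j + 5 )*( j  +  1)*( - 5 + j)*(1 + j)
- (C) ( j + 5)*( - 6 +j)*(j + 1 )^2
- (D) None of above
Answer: B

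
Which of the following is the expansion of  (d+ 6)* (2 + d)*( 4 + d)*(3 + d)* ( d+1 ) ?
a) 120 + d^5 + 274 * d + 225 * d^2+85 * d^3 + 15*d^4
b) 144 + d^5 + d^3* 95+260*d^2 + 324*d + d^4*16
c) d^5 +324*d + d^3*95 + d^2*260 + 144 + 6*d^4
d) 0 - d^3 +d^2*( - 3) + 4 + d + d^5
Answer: b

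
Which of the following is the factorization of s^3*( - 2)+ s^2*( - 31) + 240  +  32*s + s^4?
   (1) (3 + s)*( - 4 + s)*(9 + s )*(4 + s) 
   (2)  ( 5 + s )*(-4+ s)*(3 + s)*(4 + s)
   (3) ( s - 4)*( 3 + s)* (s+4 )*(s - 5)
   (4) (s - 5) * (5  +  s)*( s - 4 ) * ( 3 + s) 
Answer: 3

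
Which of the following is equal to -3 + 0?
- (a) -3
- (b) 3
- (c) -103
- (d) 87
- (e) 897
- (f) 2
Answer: a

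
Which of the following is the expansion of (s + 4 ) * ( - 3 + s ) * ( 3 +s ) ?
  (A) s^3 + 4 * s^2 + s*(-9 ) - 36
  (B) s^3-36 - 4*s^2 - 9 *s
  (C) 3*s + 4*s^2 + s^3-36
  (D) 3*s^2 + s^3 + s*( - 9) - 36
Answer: A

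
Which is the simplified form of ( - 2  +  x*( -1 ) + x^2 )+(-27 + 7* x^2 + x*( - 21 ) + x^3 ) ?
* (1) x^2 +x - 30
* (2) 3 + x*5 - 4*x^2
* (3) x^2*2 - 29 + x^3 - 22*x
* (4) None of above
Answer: 4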